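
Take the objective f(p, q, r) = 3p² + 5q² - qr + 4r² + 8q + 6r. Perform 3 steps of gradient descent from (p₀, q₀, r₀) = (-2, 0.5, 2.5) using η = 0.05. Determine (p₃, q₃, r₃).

∇f = (6p, 10q - r + 8, -q + 8r + 6)
Step 1: at (-2, 0.5, 2.5), ∇f = (-12, 10.5, 25.5) → (-2, 0.5, 2.5) − 0.05·(-12, 10.5, 25.5) = (-1.4, -0.025, 1.225)
Step 2: at (-1.4, -0.025, 1.225), ∇f = (-8.4, 6.525, 15.825) → (-1.4, -0.025, 1.225) − 0.05·(-8.4, 6.525, 15.825) = (-0.98, -0.35125, 0.43375)
Step 3: at (-0.98, -0.35125, 0.43375), ∇f = (-5.88, 4.05375, 9.82125) → (-0.98, -0.35125, 0.43375) − 0.05·(-5.88, 4.05375, 9.82125) = (-0.686, -0.5539375, -0.0573125)

(-0.686, -0.5539375, -0.0573125)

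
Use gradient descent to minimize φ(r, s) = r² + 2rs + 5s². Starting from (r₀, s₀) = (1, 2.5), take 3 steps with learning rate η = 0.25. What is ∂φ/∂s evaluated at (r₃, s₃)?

∇φ = (2r + 2s, 2r + 10s)
Step 1: at (1, 2.5), ∇φ = (7, 27) → (1, 2.5) − 0.25·(7, 27) = (-0.75, -4.25)
Step 2: at (-0.75, -4.25), ∇φ = (-10, -44) → (-0.75, -4.25) − 0.25·(-10, -44) = (1.75, 6.75)
Step 3: at (1.75, 6.75), ∇φ = (17, 71) → (1.75, 6.75) − 0.25·(17, 71) = (-2.5, -11)
∂φ/∂s at (-2.5, -11) = -115

-115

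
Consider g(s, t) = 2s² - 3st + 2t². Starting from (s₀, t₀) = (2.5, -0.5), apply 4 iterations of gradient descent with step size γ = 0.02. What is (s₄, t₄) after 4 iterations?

∇g = (4s - 3t, -3s + 4t)
(s₁, t₁) = (2.5, -0.5) − 0.02·(11.5, -9.5) = (2.27, -0.31)
(s₂, t₂) = (2.27, -0.31) − 0.02·(10.01, -8.05) = (2.0698, -0.149)
(s₃, t₃) = (2.0698, -0.149) − 0.02·(8.7262, -6.8054) = (1.895276, -0.012892)
(s₄, t₄) = (1.895276, -0.012892) − 0.02·(7.61978, -5.737396) = (1.7428804, 0.10185592)

(1.7428804, 0.10185592)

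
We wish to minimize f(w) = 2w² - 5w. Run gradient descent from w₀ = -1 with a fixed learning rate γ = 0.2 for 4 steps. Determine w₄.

1.2464

f′(w) = 4w - 5
w₁ = -1 − 0.2·(-9) = 0.8
w₂ = 0.8 − 0.2·(-1.8) = 1.16
w₃ = 1.16 − 0.2·(-0.36) = 1.232
w₄ = 1.232 − 0.2·(-0.072) = 1.2464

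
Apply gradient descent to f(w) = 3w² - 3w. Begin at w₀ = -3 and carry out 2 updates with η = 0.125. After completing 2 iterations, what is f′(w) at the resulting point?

f′(w) = 6w - 3
w₁ = -3 − 0.125·(-21) = -0.375
w₂ = -0.375 − 0.125·(-5.25) = 0.28125
f′(w) at (0.28125) = -1.3125

-1.3125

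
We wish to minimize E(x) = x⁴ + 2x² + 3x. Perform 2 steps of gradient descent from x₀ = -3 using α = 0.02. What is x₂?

E′(x) = 4x³ + 4x + 3
x₁ = -3 − 0.02·(-117) = -0.66
x₂ = -0.66 − 0.02·(-0.789984) = -0.64420032

-0.64420032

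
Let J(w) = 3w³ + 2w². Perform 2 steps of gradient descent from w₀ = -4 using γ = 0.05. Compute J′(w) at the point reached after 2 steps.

29004.824576

J′(w) = 9w² + 4w
Step 1: J′(-4) = 128; w₁ = -4 − 0.05·128 = -10.4
Step 2: J′(-10.4) = 931.84; w₂ = -10.4 − 0.05·931.84 = -56.992
J′(w) at (-56.992) = 29004.824576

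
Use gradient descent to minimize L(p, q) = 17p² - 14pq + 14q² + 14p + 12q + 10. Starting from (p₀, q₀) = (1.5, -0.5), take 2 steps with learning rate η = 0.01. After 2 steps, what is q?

-0.2052

∇L = (34p - 14q + 14, -14p + 28q + 12)
Step 1: at (1.5, -0.5), ∇L = (72, -23) → (1.5, -0.5) − 0.01·(72, -23) = (0.78, -0.27)
Step 2: at (0.78, -0.27), ∇L = (44.3, -6.48) → (0.78, -0.27) − 0.01·(44.3, -6.48) = (0.337, -0.2052)
q = -0.2052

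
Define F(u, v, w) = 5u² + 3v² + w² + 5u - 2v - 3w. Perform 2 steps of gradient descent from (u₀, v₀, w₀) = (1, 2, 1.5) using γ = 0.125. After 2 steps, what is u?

-0.40625

∇F = (10u + 5, 6v - 2, 2w - 3)
(u₁, v₁, w₁) = (1, 2, 1.5) − 0.125·(15, 10, 0) = (-0.875, 0.75, 1.5)
(u₂, v₂, w₂) = (-0.875, 0.75, 1.5) − 0.125·(-3.75, 2.5, 0) = (-0.40625, 0.4375, 1.5)
u = -0.40625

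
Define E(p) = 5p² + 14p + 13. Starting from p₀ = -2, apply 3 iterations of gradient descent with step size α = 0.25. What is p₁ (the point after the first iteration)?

-0.5

E′(p) = 10p + 14
p₁ = -2 − 0.25·(-6) = -0.5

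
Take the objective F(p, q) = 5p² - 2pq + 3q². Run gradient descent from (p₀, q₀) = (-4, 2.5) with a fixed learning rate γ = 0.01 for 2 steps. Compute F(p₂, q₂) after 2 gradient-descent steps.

75.35932208

∇F = (10p - 2q, -2p + 6q)
Step 1: at (-4, 2.5), ∇F = (-45, 23) → (-4, 2.5) − 0.01·(-45, 23) = (-3.55, 2.27)
Step 2: at (-3.55, 2.27), ∇F = (-40.04, 20.72) → (-3.55, 2.27) − 0.01·(-40.04, 20.72) = (-3.1496, 2.0628)
F(-3.1496, 2.0628) = 75.35932208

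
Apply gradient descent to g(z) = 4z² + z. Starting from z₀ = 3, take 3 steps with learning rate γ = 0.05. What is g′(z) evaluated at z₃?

g′(z) = 8z + 1
z₁ = 3 − 0.05·25 = 1.75
z₂ = 1.75 − 0.05·15 = 1
z₃ = 1 − 0.05·9 = 0.55
g′(z) at (0.55) = 5.4

5.4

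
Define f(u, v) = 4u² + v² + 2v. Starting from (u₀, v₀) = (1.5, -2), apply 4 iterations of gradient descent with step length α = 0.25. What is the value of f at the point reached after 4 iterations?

∇f = (8u, 2v + 2)
(u₁, v₁) = (1.5, -2) − 0.25·(12, -2) = (-1.5, -1.5)
(u₂, v₂) = (-1.5, -1.5) − 0.25·(-12, -1) = (1.5, -1.25)
(u₃, v₃) = (1.5, -1.25) − 0.25·(12, -0.5) = (-1.5, -1.125)
(u₄, v₄) = (-1.5, -1.125) − 0.25·(-12, -0.25) = (1.5, -1.0625)
f(1.5, -1.0625) = 8.00390625

8.00390625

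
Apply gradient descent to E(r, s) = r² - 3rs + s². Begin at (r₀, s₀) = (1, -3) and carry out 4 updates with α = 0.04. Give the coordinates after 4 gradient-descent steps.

∇E = (2r - 3s, -3r + 2s)
Step 1: at (1, -3), ∇E = (11, -9) → (1, -3) − 0.04·(11, -9) = (0.56, -2.64)
Step 2: at (0.56, -2.64), ∇E = (9.04, -6.96) → (0.56, -2.64) − 0.04·(9.04, -6.96) = (0.1984, -2.3616)
Step 3: at (0.1984, -2.3616), ∇E = (7.4816, -5.3184) → (0.1984, -2.3616) − 0.04·(7.4816, -5.3184) = (-0.100864, -2.148864)
Step 4: at (-0.100864, -2.148864), ∇E = (6.244864, -3.995136) → (-0.100864, -2.148864) − 0.04·(6.244864, -3.995136) = (-0.35065856, -1.98905856)

(-0.35065856, -1.98905856)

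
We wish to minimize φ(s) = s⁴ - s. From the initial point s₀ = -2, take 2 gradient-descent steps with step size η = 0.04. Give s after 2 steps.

-0.58969088

φ′(s) = 4s³ - 1
Step 1: φ′(-2) = -33; s₁ = -2 − 0.04·(-33) = -0.68
Step 2: φ′(-0.68) = -2.257728; s₂ = -0.68 − 0.04·(-2.257728) = -0.58969088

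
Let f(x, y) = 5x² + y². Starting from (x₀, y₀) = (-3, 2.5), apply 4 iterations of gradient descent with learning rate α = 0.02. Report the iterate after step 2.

(-1.92, 2.304)

∇f = (10x, 2y)
(x₁, y₁) = (-3, 2.5) − 0.02·(-30, 5) = (-2.4, 2.4)
(x₂, y₂) = (-2.4, 2.4) − 0.02·(-24, 4.8) = (-1.92, 2.304)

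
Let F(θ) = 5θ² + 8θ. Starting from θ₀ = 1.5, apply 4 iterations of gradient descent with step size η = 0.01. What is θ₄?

0.70903

F′(θ) = 10θ + 8
θ₁ = 1.5 − 0.01·23 = 1.27
θ₂ = 1.27 − 0.01·20.7 = 1.063
θ₃ = 1.063 − 0.01·18.63 = 0.8767
θ₄ = 0.8767 − 0.01·16.767 = 0.70903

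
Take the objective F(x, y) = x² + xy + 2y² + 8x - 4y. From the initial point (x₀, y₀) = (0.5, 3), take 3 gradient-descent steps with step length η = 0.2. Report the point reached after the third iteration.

∇F = (2x + y + 8, x + 4y - 4)
Step 1: at (0.5, 3), ∇F = (12, 8.5) → (0.5, 3) − 0.2·(12, 8.5) = (-1.9, 1.3)
Step 2: at (-1.9, 1.3), ∇F = (5.5, -0.7) → (-1.9, 1.3) − 0.2·(5.5, -0.7) = (-3, 1.44)
Step 3: at (-3, 1.44), ∇F = (3.44, -1.24) → (-3, 1.44) − 0.2·(3.44, -1.24) = (-3.688, 1.688)

(-3.688, 1.688)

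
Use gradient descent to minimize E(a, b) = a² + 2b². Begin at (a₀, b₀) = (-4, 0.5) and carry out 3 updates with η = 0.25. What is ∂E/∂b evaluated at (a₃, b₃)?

0

∇E = (2a, 4b)
(a₁, b₁) = (-4, 0.5) − 0.25·(-8, 2) = (-2, 0)
(a₂, b₂) = (-2, 0) − 0.25·(-4, 0) = (-1, 0)
(a₃, b₃) = (-1, 0) − 0.25·(-2, 0) = (-0.5, 0)
∂E/∂b at (-0.5, 0) = 0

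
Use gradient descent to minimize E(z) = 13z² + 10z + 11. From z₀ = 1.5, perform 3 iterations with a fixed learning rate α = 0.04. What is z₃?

E′(z) = 26z + 10
z₁ = 1.5 − 0.04·49 = -0.46
z₂ = -0.46 − 0.04·(-1.96) = -0.3816
z₃ = -0.3816 − 0.04·0.0784 = -0.384736

-0.384736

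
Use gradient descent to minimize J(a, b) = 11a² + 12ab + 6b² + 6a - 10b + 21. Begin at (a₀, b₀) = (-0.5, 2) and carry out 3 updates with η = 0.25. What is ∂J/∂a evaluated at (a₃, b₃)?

-4626.375

∇J = (22a + 12b + 6, 12a + 12b - 10)
(a₁, b₁) = (-0.5, 2) − 0.25·(19, 8) = (-5.25, 0)
(a₂, b₂) = (-5.25, 0) − 0.25·(-109.5, -73) = (22.125, 18.25)
(a₃, b₃) = (22.125, 18.25) − 0.25·(711.75, 474.5) = (-155.8125, -100.375)
∂J/∂a at (-155.8125, -100.375) = -4626.375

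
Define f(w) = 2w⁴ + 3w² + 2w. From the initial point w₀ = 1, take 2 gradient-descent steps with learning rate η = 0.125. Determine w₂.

f′(w) = 8w³ + 6w + 2
w₁ = 1 − 0.125·16 = -1
w₂ = -1 − 0.125·(-12) = 0.5

0.5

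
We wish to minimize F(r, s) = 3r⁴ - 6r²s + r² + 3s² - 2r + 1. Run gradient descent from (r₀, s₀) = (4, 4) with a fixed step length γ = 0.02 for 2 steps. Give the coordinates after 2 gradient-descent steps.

(89.75731456, 11.791552)

∇F = (12r³ - 12rs + 2r - 2, -6r² + 6s)
(r₁, s₁) = (4, 4) − 0.02·(582, -72) = (-7.64, 5.44)
(r₂, s₂) = (-7.64, 5.44) − 0.02·(-4869.865728, -317.5776) = (89.75731456, 11.791552)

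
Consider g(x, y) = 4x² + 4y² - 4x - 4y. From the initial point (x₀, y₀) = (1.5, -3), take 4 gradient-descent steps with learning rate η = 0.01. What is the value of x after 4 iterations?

∇g = (8x - 4, 8y - 4)
(x₁, y₁) = (1.5, -3) − 0.01·(8, -28) = (1.42, -2.72)
(x₂, y₂) = (1.42, -2.72) − 0.01·(7.36, -25.76) = (1.3464, -2.4624)
(x₃, y₃) = (1.3464, -2.4624) − 0.01·(6.7712, -23.6992) = (1.278688, -2.225408)
(x₄, y₄) = (1.278688, -2.225408) − 0.01·(6.229504, -21.803264) = (1.21639296, -2.00737536)
x = 1.21639296

1.21639296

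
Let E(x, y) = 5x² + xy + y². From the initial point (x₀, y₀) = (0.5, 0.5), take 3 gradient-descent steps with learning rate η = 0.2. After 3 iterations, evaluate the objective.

∇E = (10x + y, x + 2y)
(x₁, y₁) = (0.5, 0.5) − 0.2·(5.5, 1.5) = (-0.6, 0.2)
(x₂, y₂) = (-0.6, 0.2) − 0.2·(-5.8, -0.2) = (0.56, 0.24)
(x₃, y₃) = (0.56, 0.24) − 0.2·(5.84, 1.04) = (-0.608, 0.032)
E(-0.608, 0.032) = 1.829888

1.829888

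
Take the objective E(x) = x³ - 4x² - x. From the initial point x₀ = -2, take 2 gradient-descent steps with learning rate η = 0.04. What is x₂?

E′(x) = 3x² - 8x - 1
Step 1: E′(-2) = 27; x₁ = -2 − 0.04·27 = -3.08
Step 2: E′(-3.08) = 52.0992; x₂ = -3.08 − 0.04·52.0992 = -5.163968

-5.163968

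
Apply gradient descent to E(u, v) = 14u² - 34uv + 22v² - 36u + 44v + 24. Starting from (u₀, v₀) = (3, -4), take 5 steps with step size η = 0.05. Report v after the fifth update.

∇E = (28u - 34v - 36, -34u + 44v + 44)
Step 1: at (3, -4), ∇E = (184, -234) → (3, -4) − 0.05·(184, -234) = (-6.2, 7.7)
Step 2: at (-6.2, 7.7), ∇E = (-471.4, 593.6) → (-6.2, 7.7) − 0.05·(-471.4, 593.6) = (17.37, -21.98)
Step 3: at (17.37, -21.98), ∇E = (1197.68, -1513.7) → (17.37, -21.98) − 0.05·(1197.68, -1513.7) = (-42.514, 53.705)
Step 4: at (-42.514, 53.705), ∇E = (-3052.362, 3852.496) → (-42.514, 53.705) − 0.05·(-3052.362, 3852.496) = (110.1041, -138.9198)
Step 5: at (110.1041, -138.9198), ∇E = (7770.188, -9812.0106) → (110.1041, -138.9198) − 0.05·(7770.188, -9812.0106) = (-278.4053, 351.68073)
v = 351.68073

351.68073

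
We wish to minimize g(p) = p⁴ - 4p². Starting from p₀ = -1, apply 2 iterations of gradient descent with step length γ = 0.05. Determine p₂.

g′(p) = 4p³ - 8p
p₁ = -1 − 0.05·4 = -1.2
p₂ = -1.2 − 0.05·2.688 = -1.3344

-1.3344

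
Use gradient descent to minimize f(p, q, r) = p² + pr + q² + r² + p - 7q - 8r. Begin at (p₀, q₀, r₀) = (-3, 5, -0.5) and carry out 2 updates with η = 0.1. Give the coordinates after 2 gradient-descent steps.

(-2.13, 4.46, 1.605)

∇f = (2p + r + 1, 2q - 7, p + 2r - 8)
(p₁, q₁, r₁) = (-3, 5, -0.5) − 0.1·(-5.5, 3, -12) = (-2.45, 4.7, 0.7)
(p₂, q₂, r₂) = (-2.45, 4.7, 0.7) − 0.1·(-3.2, 2.4, -9.05) = (-2.13, 4.46, 1.605)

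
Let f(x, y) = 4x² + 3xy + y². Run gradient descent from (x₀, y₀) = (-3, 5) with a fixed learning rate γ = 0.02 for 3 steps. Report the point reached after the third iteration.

(-2.537784, 4.912056)

∇f = (8x + 3y, 3x + 2y)
(x₁, y₁) = (-3, 5) − 0.02·(-9, 1) = (-2.82, 4.98)
(x₂, y₂) = (-2.82, 4.98) − 0.02·(-7.62, 1.5) = (-2.6676, 4.95)
(x₃, y₃) = (-2.6676, 4.95) − 0.02·(-6.4908, 1.8972) = (-2.537784, 4.912056)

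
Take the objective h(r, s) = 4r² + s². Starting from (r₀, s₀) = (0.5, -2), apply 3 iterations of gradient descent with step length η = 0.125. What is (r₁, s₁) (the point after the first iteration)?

(0, -1.5)

∇h = (8r, 2s)
Step 1: at (0.5, -2), ∇h = (4, -4) → (0.5, -2) − 0.125·(4, -4) = (0, -1.5)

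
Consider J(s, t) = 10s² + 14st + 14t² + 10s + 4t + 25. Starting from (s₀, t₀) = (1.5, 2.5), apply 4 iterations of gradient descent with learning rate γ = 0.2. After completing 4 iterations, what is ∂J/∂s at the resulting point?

∇J = (20s + 14t + 10, 14s + 28t + 4)
Step 1: at (1.5, 2.5), ∇J = (75, 95) → (1.5, 2.5) − 0.2·(75, 95) = (-13.5, -16.5)
Step 2: at (-13.5, -16.5), ∇J = (-491, -647) → (-13.5, -16.5) − 0.2·(-491, -647) = (84.7, 112.9)
Step 3: at (84.7, 112.9), ∇J = (3284.6, 4351) → (84.7, 112.9) − 0.2·(3284.6, 4351) = (-572.22, -757.3)
Step 4: at (-572.22, -757.3), ∇J = (-22036.6, -29211.48) → (-572.22, -757.3) − 0.2·(-22036.6, -29211.48) = (3835.1, 5084.996)
∂J/∂s at (3835.1, 5084.996) = 147901.944

147901.944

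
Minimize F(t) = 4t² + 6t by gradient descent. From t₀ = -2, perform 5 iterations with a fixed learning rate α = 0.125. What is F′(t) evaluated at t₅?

0

F′(t) = 8t + 6
Step 1: F′(-2) = -10; t₁ = -2 − 0.125·(-10) = -0.75
Step 2: F′(-0.75) = 0; t₂ = -0.75 − 0.125·0 = -0.75
Step 3: F′(-0.75) = 0; t₃ = -0.75 − 0.125·0 = -0.75
Step 4: F′(-0.75) = 0; t₄ = -0.75 − 0.125·0 = -0.75
Step 5: F′(-0.75) = 0; t₅ = -0.75 − 0.125·0 = -0.75
F′(t) at (-0.75) = 0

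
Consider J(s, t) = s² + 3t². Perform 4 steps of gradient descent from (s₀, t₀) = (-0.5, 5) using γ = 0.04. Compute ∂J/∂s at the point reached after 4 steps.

∇J = (2s, 6t)
(s₁, t₁) = (-0.5, 5) − 0.04·(-1, 30) = (-0.46, 3.8)
(s₂, t₂) = (-0.46, 3.8) − 0.04·(-0.92, 22.8) = (-0.4232, 2.888)
(s₃, t₃) = (-0.4232, 2.888) − 0.04·(-0.8464, 17.328) = (-0.389344, 2.19488)
(s₄, t₄) = (-0.389344, 2.19488) − 0.04·(-0.778688, 13.16928) = (-0.35819648, 1.6681088)
∂J/∂s at (-0.35819648, 1.6681088) = -0.71639296

-0.71639296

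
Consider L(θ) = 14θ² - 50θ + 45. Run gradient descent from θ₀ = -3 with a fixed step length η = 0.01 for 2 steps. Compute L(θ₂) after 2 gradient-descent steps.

86.52624256

L′(θ) = 28θ - 50
Step 1: L′(-3) = -134; θ₁ = -3 − 0.01·(-134) = -1.66
Step 2: L′(-1.66) = -96.48; θ₂ = -1.66 − 0.01·(-96.48) = -0.6952
L(-0.6952) = 86.52624256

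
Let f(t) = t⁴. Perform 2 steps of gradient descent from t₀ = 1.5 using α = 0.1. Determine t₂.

f′(t) = 4t³
t₁ = 1.5 − 0.1·13.5 = 0.15
t₂ = 0.15 − 0.1·0.0135 = 0.14865

0.14865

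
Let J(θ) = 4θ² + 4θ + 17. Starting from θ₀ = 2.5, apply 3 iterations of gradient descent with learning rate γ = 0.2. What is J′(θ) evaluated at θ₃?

J′(θ) = 8θ + 4
Step 1: J′(2.5) = 24; θ₁ = 2.5 − 0.2·24 = -2.3
Step 2: J′(-2.3) = -14.4; θ₂ = -2.3 − 0.2·(-14.4) = 0.58
Step 3: J′(0.58) = 8.64; θ₃ = 0.58 − 0.2·8.64 = -1.148
J′(θ) at (-1.148) = -5.184

-5.184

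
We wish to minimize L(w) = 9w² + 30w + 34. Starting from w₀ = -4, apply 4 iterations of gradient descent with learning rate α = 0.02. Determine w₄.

-2.05813504

L′(w) = 18w + 30
Step 1: L′(-4) = -42; w₁ = -4 − 0.02·(-42) = -3.16
Step 2: L′(-3.16) = -26.88; w₂ = -3.16 − 0.02·(-26.88) = -2.6224
Step 3: L′(-2.6224) = -17.2032; w₃ = -2.6224 − 0.02·(-17.2032) = -2.278336
Step 4: L′(-2.278336) = -11.010048; w₄ = -2.278336 − 0.02·(-11.010048) = -2.05813504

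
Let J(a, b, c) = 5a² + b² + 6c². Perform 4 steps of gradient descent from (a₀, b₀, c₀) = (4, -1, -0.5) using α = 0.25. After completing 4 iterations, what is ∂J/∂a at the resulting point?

202.5

∇J = (10a, 2b, 12c)
Step 1: at (4, -1, -0.5), ∇J = (40, -2, -6) → (4, -1, -0.5) − 0.25·(40, -2, -6) = (-6, -0.5, 1)
Step 2: at (-6, -0.5, 1), ∇J = (-60, -1, 12) → (-6, -0.5, 1) − 0.25·(-60, -1, 12) = (9, -0.25, -2)
Step 3: at (9, -0.25, -2), ∇J = (90, -0.5, -24) → (9, -0.25, -2) − 0.25·(90, -0.5, -24) = (-13.5, -0.125, 4)
Step 4: at (-13.5, -0.125, 4), ∇J = (-135, -0.25, 48) → (-13.5, -0.125, 4) − 0.25·(-135, -0.25, 48) = (20.25, -0.0625, -8)
∂J/∂a at (20.25, -0.0625, -8) = 202.5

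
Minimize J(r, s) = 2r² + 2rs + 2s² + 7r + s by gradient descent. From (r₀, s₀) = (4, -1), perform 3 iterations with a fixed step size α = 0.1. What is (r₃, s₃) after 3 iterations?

∇J = (4r + 2s + 7, 2r + 4s + 1)
Step 1: at (4, -1), ∇J = (21, 5) → (4, -1) − 0.1·(21, 5) = (1.9, -1.5)
Step 2: at (1.9, -1.5), ∇J = (11.6, -1.2) → (1.9, -1.5) − 0.1·(11.6, -1.2) = (0.74, -1.38)
Step 3: at (0.74, -1.38), ∇J = (7.2, -3.04) → (0.74, -1.38) − 0.1·(7.2, -3.04) = (0.02, -1.076)

(0.02, -1.076)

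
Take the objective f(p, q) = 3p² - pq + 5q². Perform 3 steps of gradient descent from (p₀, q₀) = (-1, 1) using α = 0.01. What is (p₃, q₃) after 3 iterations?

∇f = (6p - q, -p + 10q)
Step 1: at (-1, 1), ∇f = (-7, 11) → (-1, 1) − 0.01·(-7, 11) = (-0.93, 0.89)
Step 2: at (-0.93, 0.89), ∇f = (-6.47, 9.83) → (-0.93, 0.89) − 0.01·(-6.47, 9.83) = (-0.8653, 0.7917)
Step 3: at (-0.8653, 0.7917), ∇f = (-5.9835, 8.7823) → (-0.8653, 0.7917) − 0.01·(-5.9835, 8.7823) = (-0.805465, 0.703877)

(-0.805465, 0.703877)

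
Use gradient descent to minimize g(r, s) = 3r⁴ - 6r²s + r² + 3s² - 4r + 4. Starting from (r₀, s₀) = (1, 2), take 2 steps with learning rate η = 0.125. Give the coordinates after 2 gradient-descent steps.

(-23.4765625, 5.984375)

∇g = (12r³ - 12rs + 2r - 4, -6r² + 6s)
(r₁, s₁) = (1, 2) − 0.125·(-14, 6) = (2.75, 1.25)
(r₂, s₂) = (2.75, 1.25) − 0.125·(209.8125, -37.875) = (-23.4765625, 5.984375)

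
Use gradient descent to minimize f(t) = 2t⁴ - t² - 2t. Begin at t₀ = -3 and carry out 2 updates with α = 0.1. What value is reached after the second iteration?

-4800.8144

f′(t) = 8t³ - 2t - 2
t₁ = -3 − 0.1·(-212) = 18.2
t₂ = 18.2 − 0.1·48190.144 = -4800.8144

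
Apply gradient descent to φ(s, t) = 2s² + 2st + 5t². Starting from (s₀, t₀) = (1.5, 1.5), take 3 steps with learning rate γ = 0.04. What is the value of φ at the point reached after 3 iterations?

1.384347055104

∇φ = (4s + 2t, 2s + 10t)
Step 1: at (1.5, 1.5), ∇φ = (9, 18) → (1.5, 1.5) − 0.04·(9, 18) = (1.14, 0.78)
Step 2: at (1.14, 0.78), ∇φ = (6.12, 10.08) → (1.14, 0.78) − 0.04·(6.12, 10.08) = (0.8952, 0.3768)
Step 3: at (0.8952, 0.3768), ∇φ = (4.3344, 5.5584) → (0.8952, 0.3768) − 0.04·(4.3344, 5.5584) = (0.721824, 0.154464)
φ(0.721824, 0.154464) = 1.384347055104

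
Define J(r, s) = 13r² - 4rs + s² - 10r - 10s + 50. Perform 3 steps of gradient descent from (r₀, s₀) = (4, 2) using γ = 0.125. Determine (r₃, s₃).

∇J = (26r - 4s - 10, -4r + 2s - 10)
(r₁, s₁) = (4, 2) − 0.125·(86, -22) = (-6.75, 4.75)
(r₂, s₂) = (-6.75, 4.75) − 0.125·(-204.5, 26.5) = (18.8125, 1.4375)
(r₃, s₃) = (18.8125, 1.4375) − 0.125·(473.375, -82.375) = (-40.359375, 11.734375)

(-40.359375, 11.734375)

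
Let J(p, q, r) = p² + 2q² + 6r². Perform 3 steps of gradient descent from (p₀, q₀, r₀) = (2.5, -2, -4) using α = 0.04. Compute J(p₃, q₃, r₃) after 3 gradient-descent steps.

8.498081539072

∇J = (2p, 4q, 12r)
Step 1: at (2.5, -2, -4), ∇J = (5, -8, -48) → (2.5, -2, -4) − 0.04·(5, -8, -48) = (2.3, -1.68, -2.08)
Step 2: at (2.3, -1.68, -2.08), ∇J = (4.6, -6.72, -24.96) → (2.3, -1.68, -2.08) − 0.04·(4.6, -6.72, -24.96) = (2.116, -1.4112, -1.0816)
Step 3: at (2.116, -1.4112, -1.0816), ∇J = (4.232, -5.6448, -12.9792) → (2.116, -1.4112, -1.0816) − 0.04·(4.232, -5.6448, -12.9792) = (1.94672, -1.185408, -0.562432)
J(1.94672, -1.185408, -0.562432) = 8.498081539072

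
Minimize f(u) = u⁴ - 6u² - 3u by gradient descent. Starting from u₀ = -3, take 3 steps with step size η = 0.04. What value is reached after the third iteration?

f′(u) = 4u³ - 12u - 3
Step 1: f′(-3) = -75; u₁ = -3 − 0.04·(-75) = 0
Step 2: f′(0) = -3; u₂ = 0 − 0.04·(-3) = 0.12
Step 3: f′(0.12) = -4.433088; u₃ = 0.12 − 0.04·(-4.433088) = 0.29732352

0.29732352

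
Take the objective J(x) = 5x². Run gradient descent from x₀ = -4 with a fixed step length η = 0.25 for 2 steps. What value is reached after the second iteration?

-9

J′(x) = 10x
x₁ = -4 − 0.25·(-40) = 6
x₂ = 6 − 0.25·60 = -9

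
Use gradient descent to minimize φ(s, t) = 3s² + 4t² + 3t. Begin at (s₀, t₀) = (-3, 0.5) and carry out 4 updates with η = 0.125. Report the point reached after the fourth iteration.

(-0.01171875, -0.375)

∇φ = (6s, 8t + 3)
Step 1: at (-3, 0.5), ∇φ = (-18, 7) → (-3, 0.5) − 0.125·(-18, 7) = (-0.75, -0.375)
Step 2: at (-0.75, -0.375), ∇φ = (-4.5, 0) → (-0.75, -0.375) − 0.125·(-4.5, 0) = (-0.1875, -0.375)
Step 3: at (-0.1875, -0.375), ∇φ = (-1.125, 0) → (-0.1875, -0.375) − 0.125·(-1.125, 0) = (-0.046875, -0.375)
Step 4: at (-0.046875, -0.375), ∇φ = (-0.28125, 0) → (-0.046875, -0.375) − 0.125·(-0.28125, 0) = (-0.01171875, -0.375)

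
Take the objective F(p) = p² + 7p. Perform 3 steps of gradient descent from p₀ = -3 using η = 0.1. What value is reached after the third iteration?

-3.244

F′(p) = 2p + 7
Step 1: F′(-3) = 1; p₁ = -3 − 0.1·1 = -3.1
Step 2: F′(-3.1) = 0.8; p₂ = -3.1 − 0.1·0.8 = -3.18
Step 3: F′(-3.18) = 0.64; p₃ = -3.18 − 0.1·0.64 = -3.244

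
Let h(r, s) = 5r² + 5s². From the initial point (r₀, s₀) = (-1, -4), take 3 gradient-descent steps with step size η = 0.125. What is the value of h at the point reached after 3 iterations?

∇h = (10r, 10s)
(r₁, s₁) = (-1, -4) − 0.125·(-10, -40) = (0.25, 1)
(r₂, s₂) = (0.25, 1) − 0.125·(2.5, 10) = (-0.0625, -0.25)
(r₃, s₃) = (-0.0625, -0.25) − 0.125·(-0.625, -2.5) = (0.015625, 0.0625)
h(0.015625, 0.0625) = 0.020751953125

0.020751953125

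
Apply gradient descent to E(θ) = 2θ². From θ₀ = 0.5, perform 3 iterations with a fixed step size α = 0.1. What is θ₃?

0.108

E′(θ) = 4θ
Step 1: E′(0.5) = 2; θ₁ = 0.5 − 0.1·2 = 0.3
Step 2: E′(0.3) = 1.2; θ₂ = 0.3 − 0.1·1.2 = 0.18
Step 3: E′(0.18) = 0.72; θ₃ = 0.18 − 0.1·0.72 = 0.108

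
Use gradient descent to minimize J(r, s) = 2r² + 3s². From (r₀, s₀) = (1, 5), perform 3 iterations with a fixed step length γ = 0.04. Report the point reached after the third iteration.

(0.592704, 2.19488)

∇J = (4r, 6s)
(r₁, s₁) = (1, 5) − 0.04·(4, 30) = (0.84, 3.8)
(r₂, s₂) = (0.84, 3.8) − 0.04·(3.36, 22.8) = (0.7056, 2.888)
(r₃, s₃) = (0.7056, 2.888) − 0.04·(2.8224, 17.328) = (0.592704, 2.19488)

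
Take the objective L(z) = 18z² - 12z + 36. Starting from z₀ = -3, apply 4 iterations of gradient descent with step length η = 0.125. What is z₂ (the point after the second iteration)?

L′(z) = 36z - 12
z₁ = -3 − 0.125·(-120) = 12
z₂ = 12 − 0.125·420 = -40.5

-40.5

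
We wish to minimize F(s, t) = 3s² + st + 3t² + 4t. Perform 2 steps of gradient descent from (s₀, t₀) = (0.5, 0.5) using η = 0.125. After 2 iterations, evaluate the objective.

∇F = (6s + t, s + 6t + 4)
(s₁, t₁) = (0.5, 0.5) − 0.125·(3.5, 7.5) = (0.0625, -0.4375)
(s₂, t₂) = (0.0625, -0.4375) − 0.125·(-0.0625, 1.4375) = (0.0703125, -0.6171875)
F(0.0703125, -0.6171875) = -1.35455322265625

-1.35455322265625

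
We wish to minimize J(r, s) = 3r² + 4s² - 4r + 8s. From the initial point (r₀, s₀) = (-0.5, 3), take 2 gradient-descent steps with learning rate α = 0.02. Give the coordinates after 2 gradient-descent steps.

(-0.2368, 1.8224)

∇J = (6r - 4, 8s + 8)
(r₁, s₁) = (-0.5, 3) − 0.02·(-7, 32) = (-0.36, 2.36)
(r₂, s₂) = (-0.36, 2.36) − 0.02·(-6.16, 26.88) = (-0.2368, 1.8224)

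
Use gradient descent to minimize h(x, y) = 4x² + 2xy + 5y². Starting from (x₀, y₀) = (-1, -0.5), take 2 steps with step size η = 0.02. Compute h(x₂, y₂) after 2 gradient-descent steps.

2.4891104

∇h = (8x + 2y, 2x + 10y)
Step 1: at (-1, -0.5), ∇h = (-9, -7) → (-1, -0.5) − 0.02·(-9, -7) = (-0.82, -0.36)
Step 2: at (-0.82, -0.36), ∇h = (-7.28, -5.24) → (-0.82, -0.36) − 0.02·(-7.28, -5.24) = (-0.6744, -0.2552)
h(-0.6744, -0.2552) = 2.4891104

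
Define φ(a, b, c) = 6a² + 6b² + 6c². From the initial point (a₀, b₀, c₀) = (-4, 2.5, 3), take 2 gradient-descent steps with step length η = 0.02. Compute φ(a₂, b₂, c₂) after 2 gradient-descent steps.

∇φ = (12a, 12b, 12c)
Step 1: at (-4, 2.5, 3), ∇φ = (-48, 30, 36) → (-4, 2.5, 3) − 0.02·(-48, 30, 36) = (-3.04, 1.9, 2.28)
Step 2: at (-3.04, 1.9, 2.28), ∇φ = (-36.48, 22.8, 27.36) → (-3.04, 1.9, 2.28) − 0.02·(-36.48, 22.8, 27.36) = (-2.3104, 1.444, 1.7328)
φ(-2.3104, 1.444, 1.7328) = 62.55408

62.55408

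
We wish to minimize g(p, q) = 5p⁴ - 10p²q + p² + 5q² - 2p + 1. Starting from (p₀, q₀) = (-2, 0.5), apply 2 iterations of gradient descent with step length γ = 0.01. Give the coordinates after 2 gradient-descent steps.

∇g = (20p³ - 20pq + 2p - 2, -10p² + 10q)
(p₁, q₁) = (-2, 0.5) − 0.01·(-146, -35) = (-0.54, 0.85)
(p₂, q₂) = (-0.54, 0.85) − 0.01·(2.95072, 5.584) = (-0.5695072, 0.79416)

(-0.5695072, 0.79416)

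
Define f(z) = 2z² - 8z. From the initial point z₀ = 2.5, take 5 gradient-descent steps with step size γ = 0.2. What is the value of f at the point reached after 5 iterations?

-7.9999999488

f′(z) = 4z - 8
Step 1: f′(2.5) = 2; z₁ = 2.5 − 0.2·2 = 2.1
Step 2: f′(2.1) = 0.4; z₂ = 2.1 − 0.2·0.4 = 2.02
Step 3: f′(2.02) = 0.08; z₃ = 2.02 − 0.2·0.08 = 2.004
Step 4: f′(2.004) = 0.016; z₄ = 2.004 − 0.2·0.016 = 2.0008
Step 5: f′(2.0008) = 0.0032; z₅ = 2.0008 − 0.2·0.0032 = 2.00016
f(2.00016) = -7.9999999488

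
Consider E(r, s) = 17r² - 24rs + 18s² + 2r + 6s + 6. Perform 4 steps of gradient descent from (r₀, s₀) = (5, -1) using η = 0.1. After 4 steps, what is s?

∇E = (34r - 24s + 2, -24r + 36s + 6)
Step 1: at (5, -1), ∇E = (196, -150) → (5, -1) − 0.1·(196, -150) = (-14.6, 14)
Step 2: at (-14.6, 14), ∇E = (-830.4, 860.4) → (-14.6, 14) − 0.1·(-830.4, 860.4) = (68.44, -72.04)
Step 3: at (68.44, -72.04), ∇E = (4057.92, -4230) → (68.44, -72.04) − 0.1·(4057.92, -4230) = (-337.352, 350.96)
Step 4: at (-337.352, 350.96), ∇E = (-19891.008, 20737.008) → (-337.352, 350.96) − 0.1·(-19891.008, 20737.008) = (1651.7488, -1722.7408)
s = -1722.7408

-1722.7408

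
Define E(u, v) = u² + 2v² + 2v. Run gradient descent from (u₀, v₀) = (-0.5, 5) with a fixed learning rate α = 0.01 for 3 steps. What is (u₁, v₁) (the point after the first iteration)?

(-0.49, 4.78)

∇E = (2u, 4v + 2)
Step 1: at (-0.5, 5), ∇E = (-1, 22) → (-0.5, 5) − 0.01·(-1, 22) = (-0.49, 4.78)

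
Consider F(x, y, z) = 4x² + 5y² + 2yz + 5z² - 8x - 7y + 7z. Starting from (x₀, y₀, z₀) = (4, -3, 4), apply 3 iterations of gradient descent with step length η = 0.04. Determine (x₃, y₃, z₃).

(1.943296, -0.430336, 0.570944)

∇F = (8x - 8, 10y + 2z - 7, 2y + 10z + 7)
(x₁, y₁, z₁) = (4, -3, 4) − 0.04·(24, -29, 41) = (3.04, -1.84, 2.36)
(x₂, y₂, z₂) = (3.04, -1.84, 2.36) − 0.04·(16.32, -20.68, 26.92) = (2.3872, -1.0128, 1.2832)
(x₃, y₃, z₃) = (2.3872, -1.0128, 1.2832) − 0.04·(11.0976, -14.5616, 17.8064) = (1.943296, -0.430336, 0.570944)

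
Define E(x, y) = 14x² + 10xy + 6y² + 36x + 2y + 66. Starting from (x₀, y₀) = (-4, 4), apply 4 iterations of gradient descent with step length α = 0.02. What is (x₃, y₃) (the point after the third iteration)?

∇E = (28x + 10y + 36, 10x + 12y + 2)
Step 1: at (-4, 4), ∇E = (-36, 10) → (-4, 4) − 0.02·(-36, 10) = (-3.28, 3.8)
Step 2: at (-3.28, 3.8), ∇E = (-17.84, 14.8) → (-3.28, 3.8) − 0.02·(-17.84, 14.8) = (-2.9232, 3.504)
Step 3: at (-2.9232, 3.504), ∇E = (-10.8096, 14.816) → (-2.9232, 3.504) − 0.02·(-10.8096, 14.816) = (-2.707008, 3.20768)

(-2.707008, 3.20768)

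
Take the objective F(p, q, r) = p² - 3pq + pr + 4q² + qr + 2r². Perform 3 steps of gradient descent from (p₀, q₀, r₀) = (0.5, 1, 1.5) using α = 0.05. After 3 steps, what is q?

0.26325

∇F = (2p - 3q + r, -3p + 8q + r, p + q + 4r)
Step 1: at (0.5, 1, 1.5), ∇F = (-0.5, 8, 7.5) → (0.5, 1, 1.5) − 0.05·(-0.5, 8, 7.5) = (0.525, 0.6, 1.125)
Step 2: at (0.525, 0.6, 1.125), ∇F = (0.375, 4.35, 5.625) → (0.525, 0.6, 1.125) − 0.05·(0.375, 4.35, 5.625) = (0.50625, 0.3825, 0.84375)
Step 3: at (0.50625, 0.3825, 0.84375), ∇F = (0.70875, 2.385, 4.26375) → (0.50625, 0.3825, 0.84375) − 0.05·(0.70875, 2.385, 4.26375) = (0.4708125, 0.26325, 0.6305625)
q = 0.26325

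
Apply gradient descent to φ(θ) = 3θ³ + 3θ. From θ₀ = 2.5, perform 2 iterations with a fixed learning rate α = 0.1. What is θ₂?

-14.2825625

φ′(θ) = 9θ² + 3
θ₁ = 2.5 − 0.1·59.25 = -3.425
θ₂ = -3.425 − 0.1·108.575625 = -14.2825625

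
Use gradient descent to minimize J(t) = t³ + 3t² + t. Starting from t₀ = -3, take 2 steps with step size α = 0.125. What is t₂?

-7.9609375

J′(t) = 3t² + 6t + 1
t₁ = -3 − 0.125·10 = -4.25
t₂ = -4.25 − 0.125·29.6875 = -7.9609375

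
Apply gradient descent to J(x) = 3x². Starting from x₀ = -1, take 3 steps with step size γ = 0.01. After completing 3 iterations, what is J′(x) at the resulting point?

J′(x) = 6x
Step 1: J′(-1) = -6; x₁ = -1 − 0.01·(-6) = -0.94
Step 2: J′(-0.94) = -5.64; x₂ = -0.94 − 0.01·(-5.64) = -0.8836
Step 3: J′(-0.8836) = -5.3016; x₃ = -0.8836 − 0.01·(-5.3016) = -0.830584
J′(x) at (-0.830584) = -4.983504

-4.983504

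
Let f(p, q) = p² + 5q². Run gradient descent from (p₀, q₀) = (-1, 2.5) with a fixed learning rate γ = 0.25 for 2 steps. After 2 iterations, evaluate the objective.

158.265625

∇f = (2p, 10q)
Step 1: at (-1, 2.5), ∇f = (-2, 25) → (-1, 2.5) − 0.25·(-2, 25) = (-0.5, -3.75)
Step 2: at (-0.5, -3.75), ∇f = (-1, -37.5) → (-0.5, -3.75) − 0.25·(-1, -37.5) = (-0.25, 5.625)
f(-0.25, 5.625) = 158.265625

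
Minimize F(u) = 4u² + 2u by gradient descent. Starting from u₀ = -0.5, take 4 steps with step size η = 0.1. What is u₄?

F′(u) = 8u + 2
Step 1: F′(-0.5) = -2; u₁ = -0.5 − 0.1·(-2) = -0.3
Step 2: F′(-0.3) = -0.4; u₂ = -0.3 − 0.1·(-0.4) = -0.26
Step 3: F′(-0.26) = -0.08; u₃ = -0.26 − 0.1·(-0.08) = -0.252
Step 4: F′(-0.252) = -0.016; u₄ = -0.252 − 0.1·(-0.016) = -0.2504

-0.2504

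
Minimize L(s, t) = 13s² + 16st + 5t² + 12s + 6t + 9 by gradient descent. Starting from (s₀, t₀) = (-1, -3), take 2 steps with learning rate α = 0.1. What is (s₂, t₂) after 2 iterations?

(-11.12, -8.92)

∇L = (26s + 16t + 12, 16s + 10t + 6)
Step 1: at (-1, -3), ∇L = (-62, -40) → (-1, -3) − 0.1·(-62, -40) = (5.2, 1)
Step 2: at (5.2, 1), ∇L = (163.2, 99.2) → (5.2, 1) − 0.1·(163.2, 99.2) = (-11.12, -8.92)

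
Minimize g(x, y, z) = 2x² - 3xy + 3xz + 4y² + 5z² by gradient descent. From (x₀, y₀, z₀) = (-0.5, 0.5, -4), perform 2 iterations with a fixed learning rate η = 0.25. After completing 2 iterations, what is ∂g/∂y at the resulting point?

43.5625

∇g = (4x - 3y + 3z, -3x + 8y, 3x + 10z)
Step 1: at (-0.5, 0.5, -4), ∇g = (-15.5, 5.5, -41.5) → (-0.5, 0.5, -4) − 0.25·(-15.5, 5.5, -41.5) = (3.375, -0.875, 6.375)
Step 2: at (3.375, -0.875, 6.375), ∇g = (35.25, -17.125, 73.875) → (3.375, -0.875, 6.375) − 0.25·(35.25, -17.125, 73.875) = (-5.4375, 3.40625, -12.09375)
∂g/∂y at (-5.4375, 3.40625, -12.09375) = 43.5625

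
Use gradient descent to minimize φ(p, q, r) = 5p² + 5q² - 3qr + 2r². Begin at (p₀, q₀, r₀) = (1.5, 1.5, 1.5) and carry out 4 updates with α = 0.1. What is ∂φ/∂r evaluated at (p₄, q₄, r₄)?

∇φ = (10p, 10q - 3r, -3q + 4r)
(p₁, q₁, r₁) = (1.5, 1.5, 1.5) − 0.1·(15, 10.5, 1.5) = (0, 0.45, 1.35)
(p₂, q₂, r₂) = (0, 0.45, 1.35) − 0.1·(0, 0.45, 4.05) = (0, 0.405, 0.945)
(p₃, q₃, r₃) = (0, 0.405, 0.945) − 0.1·(0, 1.215, 2.565) = (0, 0.2835, 0.6885)
(p₄, q₄, r₄) = (0, 0.2835, 0.6885) − 0.1·(0, 0.7695, 1.9035) = (0, 0.20655, 0.49815)
∂φ/∂r at (0, 0.20655, 0.49815) = 1.37295

1.37295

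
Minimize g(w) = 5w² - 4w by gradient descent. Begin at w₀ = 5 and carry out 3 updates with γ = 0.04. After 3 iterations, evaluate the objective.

g′(w) = 10w - 4
Step 1: g′(5) = 46; w₁ = 5 − 0.04·46 = 3.16
Step 2: g′(3.16) = 27.6; w₂ = 3.16 − 0.04·27.6 = 2.056
Step 3: g′(2.056) = 16.56; w₃ = 2.056 − 0.04·16.56 = 1.3936
g(1.3936) = 4.1362048

4.1362048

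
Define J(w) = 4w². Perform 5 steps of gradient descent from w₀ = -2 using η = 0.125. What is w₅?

0

J′(w) = 8w
w₁ = -2 − 0.125·(-16) = 0
w₂ = 0 − 0.125·0 = 0
w₃ = 0 − 0.125·0 = 0
w₄ = 0 − 0.125·0 = 0
w₅ = 0 − 0.125·0 = 0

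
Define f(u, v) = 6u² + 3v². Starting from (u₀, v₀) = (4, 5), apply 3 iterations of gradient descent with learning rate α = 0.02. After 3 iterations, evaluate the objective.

∇f = (12u, 6v)
Step 1: at (4, 5), ∇f = (48, 30) → (4, 5) − 0.02·(48, 30) = (3.04, 4.4)
Step 2: at (3.04, 4.4), ∇f = (36.48, 26.4) → (3.04, 4.4) − 0.02·(36.48, 26.4) = (2.3104, 3.872)
Step 3: at (2.3104, 3.872), ∇f = (27.7248, 23.232) → (2.3104, 3.872) − 0.02·(27.7248, 23.232) = (1.755904, 3.40736)
f(1.755904, 3.40736) = 53.329499652096

53.329499652096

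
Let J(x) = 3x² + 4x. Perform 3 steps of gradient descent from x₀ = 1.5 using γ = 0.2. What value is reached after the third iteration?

-0.684

J′(x) = 6x + 4
Step 1: J′(1.5) = 13; x₁ = 1.5 − 0.2·13 = -1.1
Step 2: J′(-1.1) = -2.6; x₂ = -1.1 − 0.2·(-2.6) = -0.58
Step 3: J′(-0.58) = 0.52; x₃ = -0.58 − 0.2·0.52 = -0.684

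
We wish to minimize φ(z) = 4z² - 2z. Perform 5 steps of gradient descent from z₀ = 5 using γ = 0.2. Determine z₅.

φ′(z) = 8z - 2
Step 1: φ′(5) = 38; z₁ = 5 − 0.2·38 = -2.6
Step 2: φ′(-2.6) = -22.8; z₂ = -2.6 − 0.2·(-22.8) = 1.96
Step 3: φ′(1.96) = 13.68; z₃ = 1.96 − 0.2·13.68 = -0.776
Step 4: φ′(-0.776) = -8.208; z₄ = -0.776 − 0.2·(-8.208) = 0.8656
Step 5: φ′(0.8656) = 4.9248; z₅ = 0.8656 − 0.2·4.9248 = -0.11936

-0.11936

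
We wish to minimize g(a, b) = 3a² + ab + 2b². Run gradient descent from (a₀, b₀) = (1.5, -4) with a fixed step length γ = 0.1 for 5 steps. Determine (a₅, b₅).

(0.1766, -0.428595)

∇g = (6a + b, a + 4b)
(a₁, b₁) = (1.5, -4) − 0.1·(5, -14.5) = (1, -2.55)
(a₂, b₂) = (1, -2.55) − 0.1·(3.45, -9.2) = (0.655, -1.63)
(a₃, b₃) = (0.655, -1.63) − 0.1·(2.3, -5.865) = (0.425, -1.0435)
(a₄, b₄) = (0.425, -1.0435) − 0.1·(1.5065, -3.749) = (0.27435, -0.6686)
(a₅, b₅) = (0.27435, -0.6686) − 0.1·(0.9775, -2.40005) = (0.1766, -0.428595)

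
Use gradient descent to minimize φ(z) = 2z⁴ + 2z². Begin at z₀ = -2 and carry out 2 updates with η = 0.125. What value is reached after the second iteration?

φ′(z) = 8z³ + 4z
Step 1: φ′(-2) = -72; z₁ = -2 − 0.125·(-72) = 7
Step 2: φ′(7) = 2772; z₂ = 7 − 0.125·2772 = -339.5

-339.5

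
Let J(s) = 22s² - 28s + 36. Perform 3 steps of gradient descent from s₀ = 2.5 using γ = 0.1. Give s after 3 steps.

J′(s) = 44s - 28
s₁ = 2.5 − 0.1·82 = -5.7
s₂ = -5.7 − 0.1·(-278.8) = 22.18
s₃ = 22.18 − 0.1·947.92 = -72.612

-72.612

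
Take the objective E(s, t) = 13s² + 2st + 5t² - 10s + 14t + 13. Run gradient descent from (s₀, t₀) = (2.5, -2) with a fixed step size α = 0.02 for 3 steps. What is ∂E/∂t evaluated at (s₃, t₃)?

-3.077568

∇E = (26s + 2t - 10, 2s + 10t + 14)
Step 1: at (2.5, -2), ∇E = (51, -1) → (2.5, -2) − 0.02·(51, -1) = (1.48, -1.98)
Step 2: at (1.48, -1.98), ∇E = (24.52, -2.84) → (1.48, -1.98) − 0.02·(24.52, -2.84) = (0.9896, -1.9232)
Step 3: at (0.9896, -1.9232), ∇E = (11.8832, -3.2528) → (0.9896, -1.9232) − 0.02·(11.8832, -3.2528) = (0.751936, -1.858144)
∂E/∂t at (0.751936, -1.858144) = -3.077568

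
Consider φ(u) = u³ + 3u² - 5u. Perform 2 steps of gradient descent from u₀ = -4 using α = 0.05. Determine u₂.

-6.890375

φ′(u) = 3u² + 6u - 5
Step 1: φ′(-4) = 19; u₁ = -4 − 0.05·19 = -4.95
Step 2: φ′(-4.95) = 38.8075; u₂ = -4.95 − 0.05·38.8075 = -6.890375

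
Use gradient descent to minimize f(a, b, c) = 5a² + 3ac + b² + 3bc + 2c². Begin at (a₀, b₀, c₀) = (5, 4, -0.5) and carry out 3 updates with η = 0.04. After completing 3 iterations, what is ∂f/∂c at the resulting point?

5.435904

∇f = (10a + 3c, 2b + 3c, 3a + 3b + 4c)
(a₁, b₁, c₁) = (5, 4, -0.5) − 0.04·(48.5, 6.5, 25) = (3.06, 3.74, -1.5)
(a₂, b₂, c₂) = (3.06, 3.74, -1.5) − 0.04·(26.1, 2.98, 14.4) = (2.016, 3.6208, -2.076)
(a₃, b₃, c₃) = (2.016, 3.6208, -2.076) − 0.04·(13.932, 1.0136, 8.6064) = (1.45872, 3.580256, -2.420256)
∂f/∂c at (1.45872, 3.580256, -2.420256) = 5.435904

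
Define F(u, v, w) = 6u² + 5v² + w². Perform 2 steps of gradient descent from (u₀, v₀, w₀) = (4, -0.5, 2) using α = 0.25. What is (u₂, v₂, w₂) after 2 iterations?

∇F = (12u, 10v, 2w)
(u₁, v₁, w₁) = (4, -0.5, 2) − 0.25·(48, -5, 4) = (-8, 0.75, 1)
(u₂, v₂, w₂) = (-8, 0.75, 1) − 0.25·(-96, 7.5, 2) = (16, -1.125, 0.5)

(16, -1.125, 0.5)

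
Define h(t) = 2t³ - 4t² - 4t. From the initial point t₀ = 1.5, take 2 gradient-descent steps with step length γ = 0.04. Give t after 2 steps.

h′(t) = 6t² - 8t - 4
Step 1: h′(1.5) = -2.5; t₁ = 1.5 − 0.04·(-2.5) = 1.6
Step 2: h′(1.6) = -1.44; t₂ = 1.6 − 0.04·(-1.44) = 1.6576

1.6576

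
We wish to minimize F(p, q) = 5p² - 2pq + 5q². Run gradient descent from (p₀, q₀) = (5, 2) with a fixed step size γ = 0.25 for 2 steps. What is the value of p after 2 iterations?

∇F = (10p - 2q, -2p + 10q)
(p₁, q₁) = (5, 2) − 0.25·(46, 10) = (-6.5, -0.5)
(p₂, q₂) = (-6.5, -0.5) − 0.25·(-64, 8) = (9.5, -2.5)
p = 9.5

9.5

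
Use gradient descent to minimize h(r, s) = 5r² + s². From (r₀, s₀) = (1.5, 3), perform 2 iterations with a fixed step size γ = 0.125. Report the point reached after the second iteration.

∇h = (10r, 2s)
(r₁, s₁) = (1.5, 3) − 0.125·(15, 6) = (-0.375, 2.25)
(r₂, s₂) = (-0.375, 2.25) − 0.125·(-3.75, 4.5) = (0.09375, 1.6875)

(0.09375, 1.6875)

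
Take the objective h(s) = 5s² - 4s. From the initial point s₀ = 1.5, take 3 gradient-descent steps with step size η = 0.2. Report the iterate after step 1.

-0.7

h′(s) = 10s - 4
Step 1: h′(1.5) = 11; s₁ = 1.5 − 0.2·11 = -0.7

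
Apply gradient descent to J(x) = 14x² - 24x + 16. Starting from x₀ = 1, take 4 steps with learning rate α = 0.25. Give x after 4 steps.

186

J′(x) = 28x - 24
Step 1: J′(1) = 4; x₁ = 1 − 0.25·4 = 0
Step 2: J′(0) = -24; x₂ = 0 − 0.25·(-24) = 6
Step 3: J′(6) = 144; x₃ = 6 − 0.25·144 = -30
Step 4: J′(-30) = -864; x₄ = -30 − 0.25·(-864) = 186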